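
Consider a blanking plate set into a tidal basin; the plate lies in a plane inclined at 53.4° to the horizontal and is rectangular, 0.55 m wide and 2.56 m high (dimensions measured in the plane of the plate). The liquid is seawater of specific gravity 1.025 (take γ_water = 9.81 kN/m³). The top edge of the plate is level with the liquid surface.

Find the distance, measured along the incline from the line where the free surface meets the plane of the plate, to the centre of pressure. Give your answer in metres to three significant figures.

γ = 1.025 × 9.81 = 10.05525 kN/m³.
Let θ = 53.4° be the plate's angle to the horizontal; measure y along the incline from where the plane meets the free surface. Vertical depth h = y·sinθ with sinθ = 0.802817.
The centroid lies 2.56/2 = 1.28 m below the top edge, so y_c = 1.28 m and h_c = 1.28 × 0.802817 = 1.02761 m.
A = 0.55 × 2.56 = 1.408 m².
Resultant F = γ·h_c·A = 10.05525 × 1.02761 × 1.408 = 14.5487 kN.
I_c = b·h³/12 = 0.55 × 2.56³/12 = 0.768956 m⁴.
Centre of pressure: y_p = y_c + I_c/(y_c·A) = 1.28 + 0.768956/(1.28 × 1.408) = 1.28 + 0.426667 = 1.70667 m along the plane.

y_p = 1.71 m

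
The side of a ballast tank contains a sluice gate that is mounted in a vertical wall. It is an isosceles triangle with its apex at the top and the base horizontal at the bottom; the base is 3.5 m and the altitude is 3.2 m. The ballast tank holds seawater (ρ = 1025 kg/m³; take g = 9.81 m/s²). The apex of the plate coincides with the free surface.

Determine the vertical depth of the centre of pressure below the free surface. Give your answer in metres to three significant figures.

γ = ρg = 1025 × 9.81 / 1000 = 10.05525 kN/m³.
With the apex up, the centroid sits 2h/3 = 2 × 3.2/3 = 2.13333 m below the apex, so the centroid depth is h_c = 2.13333 m.
A = ½ × 3.5 × 3.2 = 5.6 m².
Resultant F = γ·h_c·A = 10.05525 × 2.13333 × 5.6 = 120.127 kN.
I_c = b·h³/36 = 3.5 × 3.2³/36 = 3.18578 m⁴.
Centre of pressure: y_p = y_c + I_c/(y_c·A) = 2.13333 + 3.18578/(2.13333 × 5.6) = 2.13333 + 0.266667 = 2.4 m along the plane.

h_p = 2.40 m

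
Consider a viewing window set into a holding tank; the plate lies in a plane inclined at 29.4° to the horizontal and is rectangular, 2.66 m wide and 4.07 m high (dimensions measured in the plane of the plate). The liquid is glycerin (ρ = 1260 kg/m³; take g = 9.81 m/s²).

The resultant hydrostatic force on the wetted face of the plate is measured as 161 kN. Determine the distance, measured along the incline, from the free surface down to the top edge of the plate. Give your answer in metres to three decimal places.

y_top ≈ 0.416 m

γ = ρg = 1260 × 9.81 / 1000 = 12.3606 kN/m³.
A = 2.66 × 4.07 = 10.8262 m².
From F = γ·h_c·A, the centroid depth is h_c = 161/(12.3606 × 10.8262) = 1.20312 m.
Let θ = 29.4° be the plate's angle to the horizontal; measure y along the incline from where the plane meets the free surface. Vertical depth h = y·sinθ with sinθ = 0.490904.
Along the incline, y_c = h_c/sinθ = 1.20312/0.490904 = 2.45083 m.
The centroid lies 4.07/2 = 2.035 m below the top edge, so the top edge sits at y_top = 2.45083 − 2.035 = 0.41583 m along the incline.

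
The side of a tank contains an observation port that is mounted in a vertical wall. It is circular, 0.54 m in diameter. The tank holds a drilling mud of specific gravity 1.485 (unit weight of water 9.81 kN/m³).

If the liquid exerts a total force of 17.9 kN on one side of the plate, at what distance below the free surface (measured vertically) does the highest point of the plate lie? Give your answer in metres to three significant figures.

d_top ≈ 5.10 m

γ = 1.485 × 9.81 = 14.56785 kN/m³.
A = π(0.27)² = 0.229022 m².
From F = γ·h_c·A, the centroid depth is h_c = 17.9/(14.56785 × 0.229022) = 5.36513 m.
The centroid is at the centre, 0.27 m below the top of the plate, so the highest point sits at h_top = 5.36513 − 0.27 = 5.09513 m below the surface.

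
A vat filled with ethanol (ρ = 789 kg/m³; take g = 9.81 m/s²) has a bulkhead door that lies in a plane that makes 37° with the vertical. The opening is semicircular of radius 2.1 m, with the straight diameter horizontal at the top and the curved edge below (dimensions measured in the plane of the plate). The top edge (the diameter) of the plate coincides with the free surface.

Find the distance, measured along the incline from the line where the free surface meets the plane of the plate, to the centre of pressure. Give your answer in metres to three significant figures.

γ = ρg = 789 × 9.81 / 1000 = 7.74009 kN/m³.
The plate makes 37° with the vertical, i.e. θ = 90° − 37° = 53° to the horizontal. Measuring y along the incline from the free-surface line, vertical depth h = y·sinθ with sinθ = 0.798636.
The centroid of a semicircle lies 4r/(3π) = 0.891268 m from the diameter, here below the top edge, so y_c = 0.891268 m and h_c = 0.891268 × 0.798636 = 0.711799 m.
A = πr²/2 = π × 2.1²/2 = 6.92721 m².
Resultant F = γ·h_c·A = 7.74009 × 0.711799 × 6.92721 = 38.1647 kN.
I_c = (π/8 − 8/(9π))·r⁴ = 0.109757 × 2.1⁴ = 2.13457 m⁴.
Centre of pressure: y_p = y_c + I_c/(y_c·A) = 0.891268 + 2.13457/(0.891268 × 6.92721) = 0.891268 + 0.345735 = 1.237 m along the plane.

y_p = 1.24 m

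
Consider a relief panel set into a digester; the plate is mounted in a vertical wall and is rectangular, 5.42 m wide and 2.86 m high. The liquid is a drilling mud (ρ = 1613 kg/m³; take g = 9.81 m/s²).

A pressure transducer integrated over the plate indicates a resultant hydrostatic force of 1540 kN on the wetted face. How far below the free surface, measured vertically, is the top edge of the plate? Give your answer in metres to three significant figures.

d_top ≈ 4.85 m

γ = ρg = 1613 × 9.81 / 1000 = 15.82353 kN/m³.
A = 5.42 × 2.86 = 15.5012 m².
From F = γ·h_c·A, the centroid depth is h_c = 1540/(15.82353 × 15.5012) = 6.27844 m.
The centroid lies 2.86/2 = 1.43 m below the top edge, so the top edge sits at h_top = 6.27844 − 1.43 = 4.84844 m below the surface.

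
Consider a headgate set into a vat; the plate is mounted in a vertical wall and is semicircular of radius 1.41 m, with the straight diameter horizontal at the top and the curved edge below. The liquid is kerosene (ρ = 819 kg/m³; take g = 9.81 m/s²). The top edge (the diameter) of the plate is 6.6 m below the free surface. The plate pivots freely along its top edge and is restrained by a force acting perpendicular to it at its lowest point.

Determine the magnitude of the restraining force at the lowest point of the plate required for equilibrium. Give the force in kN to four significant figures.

P ≈ 79.13 kN

γ = ρg = 819 × 9.81 / 1000 = 8.03439 kN/m³.
The centroid of a semicircle lies 4r/(3π) = 0.598423 m from the diameter, here below the top edge, so the centroid depth is h_c = 6.6 + 0.598423 = 7.19842 m.
A = πr²/2 = π × 1.41²/2 = 3.1229 m².
Resultant F = γ·h_c·A = 8.03439 × 7.19842 × 3.1229 = 180.613 kN.
I_c = (π/8 − 8/(9π))·r⁴ = 0.109757 × 1.41⁴ = 0.433819 m⁴.
Centre of pressure: y_p = y_c + I_c/(y_c·A) = 7.19842 + 0.433819/(7.19842 × 3.1229) = 7.19842 + 0.019298 = 7.21772 m along the plane.
The resultant acts 0.598423 + 0.019298 = 0.617721 m (along the plate) below the hinge at the top edge, so the moment about the hinge is M = F × 0.617721 = 180.613 × 0.617721 = 111.568 kN·m.
A normal force at the bottom, 1.41 m from the hinge, must supply this moment: P = 111.568/1.41 = 79.1262 kN.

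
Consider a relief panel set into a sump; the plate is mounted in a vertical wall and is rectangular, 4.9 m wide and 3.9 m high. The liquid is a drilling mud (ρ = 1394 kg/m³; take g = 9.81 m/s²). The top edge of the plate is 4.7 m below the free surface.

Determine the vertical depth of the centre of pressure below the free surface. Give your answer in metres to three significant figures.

γ = ρg = 1394 × 9.81 / 1000 = 13.67514 kN/m³.
The centroid lies 3.9/2 = 1.95 m below the top edge, so the centroid depth is h_c = 4.7 + 1.95 = 6.65 m.
A = 4.9 × 3.9 = 19.11 m².
Resultant F = γ·h_c·A = 13.67514 × 6.65 × 19.11 = 1737.86 kN.
I_c = b·h³/12 = 4.9 × 3.9³/12 = 24.2219 m⁴.
Centre of pressure: y_p = y_c + I_c/(y_c·A) = 6.65 + 24.2219/(6.65 × 19.11) = 6.65 + 0.190601 = 6.8406 m along the plane.

h_p = 6.84 m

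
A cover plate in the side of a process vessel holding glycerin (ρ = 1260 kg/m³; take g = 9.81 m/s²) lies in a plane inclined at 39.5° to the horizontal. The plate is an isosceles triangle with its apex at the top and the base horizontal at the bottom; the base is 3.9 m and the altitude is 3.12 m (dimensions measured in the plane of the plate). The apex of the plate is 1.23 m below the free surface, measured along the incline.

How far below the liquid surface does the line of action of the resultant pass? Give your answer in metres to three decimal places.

γ = ρg = 1260 × 9.81 / 1000 = 12.3606 kN/m³.
Let θ = 39.5° be the plate's angle to the horizontal; measure y along the incline from where the plane meets the free surface. Vertical depth h = y·sinθ with sinθ = 0.636078.
With the apex up, the centroid sits 2h/3 = 2 × 3.12/3 = 2.08 m below the apex, so y_c = 1.23 + 2.08 = 3.31 m and h_c = 3.31 × 0.636078 = 2.10542 m.
A = ½ × 3.9 × 3.12 = 6.084 m².
Resultant F = γ·h_c·A = 12.3606 × 2.10542 × 6.084 = 158.332 kN.
I_c = b·h³/36 = 3.9 × 3.12³/36 = 3.29023 m⁴.
Centre of pressure: y_p = y_c + I_c/(y_c·A) = 3.31 + 3.29023/(3.31 × 6.084) = 3.31 + 0.163384 = 3.47338 m along the plane.
Vertically, h_p = y_p·sinθ = 3.47338 × 0.636078 = 2.20934 m.

h_p = 2.209 m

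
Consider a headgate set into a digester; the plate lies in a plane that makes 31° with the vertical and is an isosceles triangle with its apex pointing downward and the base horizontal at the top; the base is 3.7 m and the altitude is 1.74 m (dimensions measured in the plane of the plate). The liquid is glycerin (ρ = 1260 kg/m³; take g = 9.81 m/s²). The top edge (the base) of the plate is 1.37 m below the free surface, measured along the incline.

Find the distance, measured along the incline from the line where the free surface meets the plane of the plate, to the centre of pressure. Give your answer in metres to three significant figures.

y_p = 2.04 m

γ = ρg = 1260 × 9.81 / 1000 = 12.3606 kN/m³.
The plate makes 31° with the vertical, i.e. θ = 90° − 31° = 59° to the horizontal. Measuring y along the incline from the free-surface line, vertical depth h = y·sinθ with sinθ = 0.857167.
With the apex down, the centroid sits h/3 = 1.74/3 = 0.58 m below the base (the top edge), so y_c = 1.37 + 0.58 = 1.95 m and h_c = 1.95 × 0.857167 = 1.67148 m.
A = ½ × 3.7 × 1.74 = 3.219 m².
Resultant F = γ·h_c·A = 12.3606 × 1.67148 × 3.219 = 66.5061 kN.
I_c = b·h³/36 = 3.7 × 1.74³/36 = 0.541436 m⁴.
Centre of pressure: y_p = y_c + I_c/(y_c·A) = 1.95 + 0.541436/(1.95 × 3.219) = 1.95 + 0.0862564 = 2.03626 m along the plane.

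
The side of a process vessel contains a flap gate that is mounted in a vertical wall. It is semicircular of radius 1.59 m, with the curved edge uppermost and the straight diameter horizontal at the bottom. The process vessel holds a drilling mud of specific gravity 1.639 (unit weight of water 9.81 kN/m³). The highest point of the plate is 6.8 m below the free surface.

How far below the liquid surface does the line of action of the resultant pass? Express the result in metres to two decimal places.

h_p = 7.74 m

γ = 1.639 × 9.81 = 16.07859 kN/m³.
The centroid lies 4r/(3π) = 0.674817 m above the diameter, so r − 4r/(3π) = 1.59 − 0.674817 = 0.915183 m below the topmost point, so the centroid depth is h_c = 6.8 + 0.915183 = 7.71518 m.
A = πr²/2 = π × 1.59²/2 = 3.97113 m².
Resultant F = γ·h_c·A = 16.07859 × 7.71518 × 3.97113 = 492.616 kN.
I_c = (π/8 − 8/(9π))·r⁴ = 0.109757 × 1.59⁴ = 0.701489 m⁴.
Centre of pressure: y_p = y_c + I_c/(y_c·A) = 7.71518 + 0.701489/(7.71518 × 3.97113) = 7.71518 + 0.0228961 = 7.73808 m along the plane.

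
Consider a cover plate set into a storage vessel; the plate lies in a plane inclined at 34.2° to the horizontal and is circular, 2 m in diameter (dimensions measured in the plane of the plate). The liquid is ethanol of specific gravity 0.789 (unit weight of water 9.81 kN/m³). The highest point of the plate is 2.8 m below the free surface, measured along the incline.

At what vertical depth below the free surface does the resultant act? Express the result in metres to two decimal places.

γ = 0.789 × 9.81 = 7.74009 kN/m³.
Let θ = 34.2° be the plate's angle to the horizontal; measure y along the incline from where the plane meets the free surface. Vertical depth h = y·sinθ with sinθ = 0.562083.
The centroid is at the centre, 1 m below the top of the plate, so y_c = 2.8 + 1 = 3.8 m and h_c = 3.8 × 0.562083 = 2.13592 m.
A = π(1)² = 3.14159 m².
Resultant F = γ·h_c·A = 7.74009 × 2.13592 × 3.14159 = 51.9374 kN.
I_c = πr⁴/4 = π × 1⁴/4 = 0.785398 m⁴.
Centre of pressure: y_p = y_c + I_c/(y_c·A) = 3.8 + 0.785398/(3.8 × 3.14159) = 3.8 + 0.0657895 = 3.86579 m along the plane.
Vertically, h_p = y_p·sinθ = 3.86579 × 0.562083 = 2.17289 m.

h_p = 2.17 m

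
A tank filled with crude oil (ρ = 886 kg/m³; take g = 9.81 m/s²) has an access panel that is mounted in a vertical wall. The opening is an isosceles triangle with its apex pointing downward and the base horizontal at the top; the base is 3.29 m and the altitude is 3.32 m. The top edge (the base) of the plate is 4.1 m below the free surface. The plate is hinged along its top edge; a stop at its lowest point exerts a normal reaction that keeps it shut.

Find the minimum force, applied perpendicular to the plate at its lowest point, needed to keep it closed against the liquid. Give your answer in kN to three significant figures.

P ≈ 91.1 kN

γ = ρg = 886 × 9.81 / 1000 = 8.69166 kN/m³.
With the apex down, the centroid sits h/3 = 3.32/3 = 1.10667 m below the base (the top edge), so the centroid depth is h_c = 4.1 + 1.10667 = 5.20667 m.
A = ½ × 3.29 × 3.32 = 5.4614 m².
Resultant F = γ·h_c·A = 8.69166 × 5.20667 × 5.4614 = 247.154 kN.
I_c = b·h³/36 = 3.29 × 3.32³/36 = 3.34432 m⁴.
Centre of pressure: y_p = y_c + I_c/(y_c·A) = 5.20667 + 3.34432/(5.20667 × 5.4614) = 5.20667 + 0.11761 = 5.32428 m along the plane.
The resultant acts 1.10667 + 0.11761 = 1.22428 m (along the plate) below the hinge at the top edge, so the moment about the hinge is M = F × 1.22428 = 247.154 × 1.22428 = 302.586 kN·m.
A normal force at the bottom, 3.32 m from the hinge, must supply this moment: P = 302.586/3.32 = 91.1404 kN.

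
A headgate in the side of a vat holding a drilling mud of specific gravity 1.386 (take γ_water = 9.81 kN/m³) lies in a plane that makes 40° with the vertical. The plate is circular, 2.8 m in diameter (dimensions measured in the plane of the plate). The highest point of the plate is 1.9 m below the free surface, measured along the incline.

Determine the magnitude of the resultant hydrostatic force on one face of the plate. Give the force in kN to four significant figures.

γ = 1.386 × 9.81 = 13.59666 kN/m³.
The plate makes 40° with the vertical, i.e. θ = 90° − 40° = 50° to the horizontal. Measuring y along the incline from the free-surface line, vertical depth h = y·sinθ with sinθ = 0.766044.
The centroid is at the centre, 1.4 m below the top of the plate, so y_c = 1.9 + 1.4 = 3.3 m and h_c = 3.3 × 0.766044 = 2.52795 m.
A = π(1.4)² = 6.15752 m².
Resultant F = γ·h_c·A = 13.59666 × 2.52795 × 6.15752 = 211.644 kN.

F ≈ 211.6 kN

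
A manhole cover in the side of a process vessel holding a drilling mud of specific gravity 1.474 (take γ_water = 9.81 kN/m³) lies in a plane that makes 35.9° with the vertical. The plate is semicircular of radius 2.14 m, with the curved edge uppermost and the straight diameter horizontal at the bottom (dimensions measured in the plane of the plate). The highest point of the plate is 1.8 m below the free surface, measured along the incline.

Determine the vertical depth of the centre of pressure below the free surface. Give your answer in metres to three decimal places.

γ = 1.474 × 9.81 = 14.45994 kN/m³.
The plate makes 35.9° with the vertical, i.e. θ = 90° − 35.9° = 54.1° to the horizontal. Measuring y along the incline from the free-surface line, vertical depth h = y·sinθ with sinθ = 0.810042.
The centroid lies 4r/(3π) = 0.908244 m above the diameter, so r − 4r/(3π) = 2.14 − 0.908244 = 1.23176 m below the topmost point, so y_c = 1.8 + 1.23176 = 3.03176 m and h_c = 3.03176 × 0.810042 = 2.45585 m.
A = πr²/2 = π × 2.14²/2 = 7.19362 m².
Resultant F = γ·h_c·A = 14.45994 × 2.45585 × 7.19362 = 255.456 kN.
I_c = (π/8 − 8/(9π))·r⁴ = 0.109757 × 2.14⁴ = 2.3019 m⁴.
Centre of pressure: y_p = y_c + I_c/(y_c·A) = 3.03176 + 2.3019/(3.03176 × 7.19362) = 3.03176 + 0.105547 = 3.13731 m along the plane.
Vertically, h_p = y_p·sinθ = 3.13731 × 0.810042 = 2.54135 m.

h_p = 2.541 m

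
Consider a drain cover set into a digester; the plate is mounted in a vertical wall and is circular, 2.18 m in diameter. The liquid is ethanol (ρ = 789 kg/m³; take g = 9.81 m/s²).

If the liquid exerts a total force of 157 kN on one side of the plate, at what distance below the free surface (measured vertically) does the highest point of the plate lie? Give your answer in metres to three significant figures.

d_top ≈ 4.34 m

γ = ρg = 789 × 9.81 / 1000 = 7.74009 kN/m³.
A = π(1.09)² = 3.73253 m².
From F = γ·h_c·A, the centroid depth is h_c = 157/(7.74009 × 3.73253) = 5.43438 m.
The centroid is at the centre, 1.09 m below the top of the plate, so the highest point sits at h_top = 5.43438 − 1.09 = 4.34438 m below the surface.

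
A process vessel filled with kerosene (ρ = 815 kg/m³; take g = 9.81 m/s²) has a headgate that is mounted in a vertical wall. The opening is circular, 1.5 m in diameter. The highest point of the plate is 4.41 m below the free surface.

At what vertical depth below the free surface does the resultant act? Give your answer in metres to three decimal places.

γ = ρg = 815 × 9.81 / 1000 = 7.99515 kN/m³.
The centroid is at the centre, 0.75 m below the top of the plate, so the centroid depth is h_c = 4.41 + 0.75 = 5.16 m.
A = π(0.75)² = 1.76715 m².
Resultant F = γ·h_c·A = 7.99515 × 5.16 × 1.76715 = 72.9037 kN.
I_c = πr⁴/4 = π × 0.75⁴/4 = 0.248505 m⁴.
Centre of pressure: y_p = y_c + I_c/(y_c·A) = 5.16 + 0.248505/(5.16 × 1.76715) = 5.16 + 0.0272529 = 5.18725 m along the plane.

h_p = 5.187 m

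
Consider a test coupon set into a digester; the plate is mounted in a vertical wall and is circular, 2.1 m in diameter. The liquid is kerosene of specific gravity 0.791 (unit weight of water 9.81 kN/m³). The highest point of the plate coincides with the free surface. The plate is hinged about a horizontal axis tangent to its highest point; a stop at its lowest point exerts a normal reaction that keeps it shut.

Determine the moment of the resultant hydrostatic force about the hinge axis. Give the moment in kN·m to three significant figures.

γ = 0.791 × 9.81 = 7.75971 kN/m³.
The centroid is at the centre, 1.05 m below the top of the plate, so the centroid depth is h_c = 1.05 m.
A = π(1.05)² = 3.46361 m².
Resultant F = γ·h_c·A = 7.75971 × 1.05 × 3.46361 = 28.2204 kN.
I_c = πr⁴/4 = π × 1.05⁴/4 = 0.954656 m⁴.
Centre of pressure: y_p = y_c + I_c/(y_c·A) = 1.05 + 0.954656/(1.05 × 3.46361) = 1.05 + 0.2625 = 1.3125 m along the plane.
The resultant acts 1.05 + 0.2625 = 1.3125 m (along the plate) below the hinge at the top edge, so the moment about the hinge is M = F × 1.3125 = 28.2204 × 1.3125 = 37.0393 kN·m.

M ≈ 37.0 kN·m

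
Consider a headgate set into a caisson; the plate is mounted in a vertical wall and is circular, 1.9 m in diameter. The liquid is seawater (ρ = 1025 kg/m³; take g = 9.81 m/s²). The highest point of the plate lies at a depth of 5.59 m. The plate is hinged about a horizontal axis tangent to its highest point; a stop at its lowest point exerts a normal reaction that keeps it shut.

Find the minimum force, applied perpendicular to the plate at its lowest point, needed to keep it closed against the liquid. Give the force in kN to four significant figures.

γ = ρg = 1025 × 9.81 / 1000 = 10.05525 kN/m³.
The centroid is at the centre, 0.95 m below the top of the plate, so the centroid depth is h_c = 5.59 + 0.95 = 6.54 m.
A = π(0.95)² = 2.83529 m².
Resultant F = γ·h_c·A = 10.05525 × 6.54 × 2.83529 = 186.452 kN.
I_c = πr⁴/4 = π × 0.95⁴/4 = 0.639712 m⁴.
Centre of pressure: y_p = y_c + I_c/(y_c·A) = 6.54 + 0.639712/(6.54 × 2.83529) = 6.54 + 0.0344992 = 6.5745 m along the plane.
The resultant acts 0.95 + 0.0344992 = 0.984499 m (along the plate) below the hinge at the top edge, so the moment about the hinge is M = F × 0.984499 = 186.452 × 0.984499 = 183.562 kN·m.
A normal force at the bottom, 1.9 m from the hinge, must supply this moment: P = 183.562/1.9 = 96.6116 kN.

P ≈ 96.61 kN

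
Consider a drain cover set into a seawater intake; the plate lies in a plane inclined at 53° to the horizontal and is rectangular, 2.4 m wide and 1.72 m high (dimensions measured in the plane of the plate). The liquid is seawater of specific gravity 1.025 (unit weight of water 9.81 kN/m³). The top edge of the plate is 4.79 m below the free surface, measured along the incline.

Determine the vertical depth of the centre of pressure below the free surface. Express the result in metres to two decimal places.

h_p = 4.55 m

γ = 1.025 × 9.81 = 10.05525 kN/m³.
Let θ = 53° be the plate's angle to the horizontal; measure y along the incline from where the plane meets the free surface. Vertical depth h = y·sinθ with sinθ = 0.798636.
The centroid lies 1.72/2 = 0.86 m below the top edge, so y_c = 4.79 + 0.86 = 5.65 m and h_c = 5.65 × 0.798636 = 4.51229 m.
A = 2.4 × 1.72 = 4.128 m².
Resultant F = γ·h_c·A = 10.05525 × 4.51229 × 4.128 = 187.296 kN.
I_c = b·h³/12 = 2.4 × 1.72³/12 = 1.01769 m⁴.
Centre of pressure: y_p = y_c + I_c/(y_c·A) = 5.65 + 1.01769/(5.65 × 4.128) = 5.65 + 0.0436342 = 5.69363 m along the plane.
Vertically, h_p = y_p·sinθ = 5.69363 × 0.798636 = 4.54714 m.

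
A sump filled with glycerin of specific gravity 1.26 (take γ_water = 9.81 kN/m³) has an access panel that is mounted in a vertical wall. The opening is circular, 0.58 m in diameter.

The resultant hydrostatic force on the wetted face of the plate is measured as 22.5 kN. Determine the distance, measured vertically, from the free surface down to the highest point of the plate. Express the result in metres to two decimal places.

d_top ≈ 6.60 m

γ = 1.26 × 9.81 = 12.3606 kN/m³.
A = π(0.29)² = 0.264208 m².
From F = γ·h_c·A, the centroid depth is h_c = 22.5/(12.3606 × 0.264208) = 6.88965 m.
The centroid is at the centre, 0.29 m below the top of the plate, so the highest point sits at h_top = 6.88965 − 0.29 = 6.59965 m below the surface.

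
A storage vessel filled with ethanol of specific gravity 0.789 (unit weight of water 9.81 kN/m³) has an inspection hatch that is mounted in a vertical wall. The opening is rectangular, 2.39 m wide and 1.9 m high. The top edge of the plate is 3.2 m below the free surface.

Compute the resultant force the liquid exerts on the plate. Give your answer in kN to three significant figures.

F ≈ 146 kN

γ = 0.789 × 9.81 = 7.74009 kN/m³.
The centroid lies 1.9/2 = 0.95 m below the top edge, so the centroid depth is h_c = 3.2 + 0.95 = 4.15 m.
A = 2.39 × 1.9 = 4.541 m².
Resultant F = γ·h_c·A = 7.74009 × 4.15 × 4.541 = 145.863 kN.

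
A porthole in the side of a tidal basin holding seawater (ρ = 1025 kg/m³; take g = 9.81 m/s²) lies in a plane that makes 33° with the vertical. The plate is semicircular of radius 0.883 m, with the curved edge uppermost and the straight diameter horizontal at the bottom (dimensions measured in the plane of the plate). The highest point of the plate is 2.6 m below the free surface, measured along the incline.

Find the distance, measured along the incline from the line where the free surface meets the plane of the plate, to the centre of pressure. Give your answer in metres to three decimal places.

γ = ρg = 1025 × 9.81 / 1000 = 10.05525 kN/m³.
The plate makes 33° with the vertical, i.e. θ = 90° − 33° = 57° to the horizontal. Measuring y along the incline from the free-surface line, vertical depth h = y·sinθ with sinθ = 0.838671.
The centroid lies 4r/(3π) = 0.374757 m above the diameter, so r − 4r/(3π) = 0.883 − 0.374757 = 0.508243 m below the topmost point, so y_c = 2.6 + 0.508243 = 3.10824 m and h_c = 3.10824 × 0.838671 = 2.60679 m.
A = πr²/2 = π × 0.883²/2 = 1.22473 m².
Resultant F = γ·h_c·A = 10.05525 × 2.60679 × 1.22473 = 32.1025 kN.
I_c = (π/8 − 8/(9π))·r⁴ = 0.109757 × 0.883⁴ = 0.0667229 m⁴.
Centre of pressure: y_p = y_c + I_c/(y_c·A) = 3.10824 + 0.0667229/(3.10824 × 1.22473) = 3.10824 + 0.0175275 = 3.12577 m along the plane.

y_p = 3.126 m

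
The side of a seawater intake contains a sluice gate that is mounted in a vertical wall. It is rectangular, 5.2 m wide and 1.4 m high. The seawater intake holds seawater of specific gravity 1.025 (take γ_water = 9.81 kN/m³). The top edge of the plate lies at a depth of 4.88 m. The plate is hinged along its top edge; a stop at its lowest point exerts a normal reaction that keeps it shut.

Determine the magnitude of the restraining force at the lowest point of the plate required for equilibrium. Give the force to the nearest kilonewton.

P ≈ 213 kN

γ = 1.025 × 9.81 = 10.05525 kN/m³.
The centroid lies 1.4/2 = 0.7 m below the top edge, so the centroid depth is h_c = 4.88 + 0.7 = 5.58 m.
A = 5.2 × 1.4 = 7.28 m².
Resultant F = γ·h_c·A = 10.05525 × 5.58 × 7.28 = 408.468 kN.
I_c = b·h³/12 = 5.2 × 1.4³/12 = 1.18907 m⁴.
Centre of pressure: y_p = y_c + I_c/(y_c·A) = 5.58 + 1.18907/(5.58 × 7.28) = 5.58 + 0.0292713 = 5.60927 m along the plane.
The resultant acts 0.7 + 0.0292713 = 0.729271 m (along the plate) below the hinge at the top edge, so the moment about the hinge is M = F × 0.729271 = 408.468 × 0.729271 = 297.884 kN·m.
A normal force at the bottom, 1.4 m from the hinge, must supply this moment: P = 297.884/1.4 = 212.774 kN.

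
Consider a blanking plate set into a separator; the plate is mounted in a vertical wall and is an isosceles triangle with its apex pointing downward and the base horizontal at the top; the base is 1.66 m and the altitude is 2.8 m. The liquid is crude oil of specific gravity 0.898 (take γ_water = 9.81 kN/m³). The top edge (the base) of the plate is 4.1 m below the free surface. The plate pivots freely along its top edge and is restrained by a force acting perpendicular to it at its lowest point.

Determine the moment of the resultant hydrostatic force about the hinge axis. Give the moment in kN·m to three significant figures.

M ≈ 105 kN·m

γ = 0.898 × 9.81 = 8.80938 kN/m³.
With the apex down, the centroid sits h/3 = 2.8/3 = 0.933333 m below the base (the top edge), so the centroid depth is h_c = 4.1 + 0.933333 = 5.03333 m.
A = ½ × 1.66 × 2.8 = 2.324 m².
Resultant F = γ·h_c·A = 8.80938 × 5.03333 × 2.324 = 103.047 kN.
I_c = b·h³/36 = 1.66 × 2.8³/36 = 1.01223 m⁴.
Centre of pressure: y_p = y_c + I_c/(y_c·A) = 5.03333 + 1.01223/(5.03333 × 2.324) = 5.03333 + 0.0865342 = 5.11986 m along the plane.
The resultant acts 0.933333 + 0.0865342 = 1.01987 m (along the plate) below the hinge at the top edge, so the moment about the hinge is M = F × 1.01987 = 103.047 × 1.01987 = 105.095 kN·m.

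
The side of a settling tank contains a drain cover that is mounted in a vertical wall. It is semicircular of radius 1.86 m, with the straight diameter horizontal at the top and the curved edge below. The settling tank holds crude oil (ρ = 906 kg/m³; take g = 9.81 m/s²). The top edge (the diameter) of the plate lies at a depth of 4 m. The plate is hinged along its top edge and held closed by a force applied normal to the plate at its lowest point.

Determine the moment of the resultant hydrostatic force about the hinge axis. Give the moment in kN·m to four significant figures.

M ≈ 194.3 kN·m

γ = ρg = 906 × 9.81 / 1000 = 8.88786 kN/m³.
The centroid of a semicircle lies 4r/(3π) = 0.789409 m from the diameter, here below the top edge, so the centroid depth is h_c = 4 + 0.789409 = 4.78941 m.
A = πr²/2 = π × 1.86²/2 = 5.43433 m².
Resultant F = γ·h_c·A = 8.88786 × 4.78941 × 5.43433 = 231.326 kN.
I_c = (π/8 − 8/(9π))·r⁴ = 0.109757 × 1.86⁴ = 1.31366 m⁴.
Centre of pressure: y_p = y_c + I_c/(y_c·A) = 4.78941 + 1.31366/(4.78941 × 5.43433) = 4.78941 + 0.0504725 = 4.83988 m along the plane.
The resultant acts 0.789409 + 0.0504725 = 0.839882 m (along the plate) below the hinge at the top edge, so the moment about the hinge is M = F × 0.839882 = 231.326 × 0.839882 = 194.287 kN·m.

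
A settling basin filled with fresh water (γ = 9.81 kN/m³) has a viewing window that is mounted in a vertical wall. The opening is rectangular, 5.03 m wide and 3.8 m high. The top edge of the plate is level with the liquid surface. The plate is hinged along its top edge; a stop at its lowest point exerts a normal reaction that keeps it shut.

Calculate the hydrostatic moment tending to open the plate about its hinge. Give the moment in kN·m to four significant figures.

γ = 9.81 kN/m³.
The centroid lies 3.8/2 = 1.9 m below the top edge, so the centroid depth is h_c = 1.9 m.
A = 5.03 × 3.8 = 19.114 m².
Resultant F = γ·h_c·A = 9.81 × 1.9 × 19.114 = 356.266 kN.
I_c = b·h³/12 = 5.03 × 3.8³/12 = 23.0005 m⁴.
Centre of pressure: y_p = y_c + I_c/(y_c·A) = 1.9 + 23.0005/(1.9 × 19.114) = 1.9 + 0.633333 = 2.53333 m along the plane.
The resultant acts 1.9 + 0.633333 = 2.53333 m (along the plate) below the hinge at the top edge, so the moment about the hinge is M = F × 2.53333 = 356.266 × 2.53333 = 902.539 kN·m.

M ≈ 902.5 kN·m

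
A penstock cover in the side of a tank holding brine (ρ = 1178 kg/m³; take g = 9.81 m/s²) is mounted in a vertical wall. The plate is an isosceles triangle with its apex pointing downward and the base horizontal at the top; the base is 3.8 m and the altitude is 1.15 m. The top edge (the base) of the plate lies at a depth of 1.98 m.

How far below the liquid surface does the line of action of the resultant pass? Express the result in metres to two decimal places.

γ = ρg = 1178 × 9.81 / 1000 = 11.55618 kN/m³.
With the apex down, the centroid sits h/3 = 1.15/3 = 0.383333 m below the base (the top edge), so the centroid depth is h_c = 1.98 + 0.383333 = 2.36333 m.
A = ½ × 3.8 × 1.15 = 2.185 m².
Resultant F = γ·h_c·A = 11.55618 × 2.36333 × 2.185 = 59.6747 kN.
I_c = b·h³/36 = 3.8 × 1.15³/36 = 0.160537 m⁴.
Centre of pressure: y_p = y_c + I_c/(y_c·A) = 2.36333 + 0.160537/(2.36333 × 2.185) = 2.36333 + 0.0310885 = 2.39442 m along the plane.

h_p = 2.39 m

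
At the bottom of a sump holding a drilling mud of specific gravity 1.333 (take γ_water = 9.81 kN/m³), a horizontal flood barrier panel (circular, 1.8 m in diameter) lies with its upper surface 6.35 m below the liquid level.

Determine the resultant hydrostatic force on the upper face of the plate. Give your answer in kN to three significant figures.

γ = 1.333 × 9.81 = 13.07673 kN/m³.
The plate is horizontal, so pressure is uniform at p = γ·h = 13.07673 × 6.35 = 83.0372 kN/m².
A = π(0.9)² = 2.54469 m².
F = p·A = 83.0372 × 2.54469 = 211.304 kN.

F ≈ 211 kN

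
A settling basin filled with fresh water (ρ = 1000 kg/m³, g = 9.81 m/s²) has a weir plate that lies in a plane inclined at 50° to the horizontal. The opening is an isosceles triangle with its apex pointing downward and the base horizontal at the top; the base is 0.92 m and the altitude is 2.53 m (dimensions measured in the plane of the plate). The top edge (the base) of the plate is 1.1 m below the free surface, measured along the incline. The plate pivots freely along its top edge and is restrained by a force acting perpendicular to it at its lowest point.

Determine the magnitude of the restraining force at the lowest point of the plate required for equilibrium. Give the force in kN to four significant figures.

γ = ρg = 1000 × 9.81 = 9810 N/m³ = 9.81 kN/m³.
Let θ = 50° be the plate's angle to the horizontal; measure y along the incline from where the plane meets the free surface. Vertical depth h = y·sinθ with sinθ = 0.766044.
With the apex down, the centroid sits h/3 = 2.53/3 = 0.843333 m below the base (the top edge), so y_c = 1.1 + 0.843333 = 1.94333 m and h_c = 1.94333 × 0.766044 = 1.48868 m.
A = ½ × 0.92 × 2.53 = 1.1638 m².
Resultant F = γ·h_c·A = 9.81 × 1.48868 × 1.1638 = 16.9961 kN.
I_c = b·h³/36 = 0.92 × 2.53³/36 = 0.413854 m⁴.
Centre of pressure: y_p = y_c + I_c/(y_c·A) = 1.94333 + 0.413854/(1.94333 × 1.1638) = 1.94333 + 0.182988 = 2.12632 m along the plane.
The resultant acts 0.843333 + 0.182988 = 1.02632 m (along the plate) below the hinge at the top edge, so the moment about the hinge is M = F × 1.02632 = 16.9961 × 1.02632 = 17.4434 kN·m.
A normal force at the bottom, 2.53 m from the hinge, must supply this moment: P = 17.4434/2.53 = 6.89462 kN.

P ≈ 6.895 kN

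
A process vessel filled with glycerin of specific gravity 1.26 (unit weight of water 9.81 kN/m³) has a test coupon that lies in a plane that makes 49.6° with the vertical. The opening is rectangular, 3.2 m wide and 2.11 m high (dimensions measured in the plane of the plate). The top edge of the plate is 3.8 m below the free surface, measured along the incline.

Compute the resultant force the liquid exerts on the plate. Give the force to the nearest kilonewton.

γ = 1.26 × 9.81 = 12.3606 kN/m³.
The plate makes 49.6° with the vertical, i.e. θ = 90° − 49.6° = 40.4° to the horizontal. Measuring y along the incline from the free-surface line, vertical depth h = y·sinθ with sinθ = 0.648120.
The centroid lies 2.11/2 = 1.055 m below the top edge, so y_c = 3.8 + 1.055 = 4.855 m and h_c = 4.855 × 0.648120 = 3.14662 m.
A = 3.2 × 2.11 = 6.752 m².
Resultant F = γ·h_c·A = 12.3606 × 3.14662 × 6.752 = 262.613 kN.

F ≈ 263 kN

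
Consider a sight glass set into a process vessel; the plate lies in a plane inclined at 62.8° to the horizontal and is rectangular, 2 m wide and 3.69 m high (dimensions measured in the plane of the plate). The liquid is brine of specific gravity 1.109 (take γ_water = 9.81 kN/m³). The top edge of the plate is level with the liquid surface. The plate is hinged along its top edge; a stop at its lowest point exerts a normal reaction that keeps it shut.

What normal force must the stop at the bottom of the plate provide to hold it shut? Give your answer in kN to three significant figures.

P ≈ 87.8 kN

γ = 1.109 × 9.81 = 10.87929 kN/m³.
Let θ = 62.8° be the plate's angle to the horizontal; measure y along the incline from where the plane meets the free surface. Vertical depth h = y·sinθ with sinθ = 0.889416.
The centroid lies 3.69/2 = 1.845 m below the top edge, so y_c = 1.845 m and h_c = 1.845 × 0.889416 = 1.64097 m.
A = 2 × 3.69 = 7.38 m².
Resultant F = γ·h_c·A = 10.87929 × 1.64097 × 7.38 = 131.752 kN.
I_c = b·h³/12 = 2 × 3.69³/12 = 8.3739 m⁴.
Centre of pressure: y_p = y_c + I_c/(y_c·A) = 1.845 + 8.3739/(1.845 × 7.38) = 1.845 + 0.615 = 2.46 m along the plane.
The resultant acts 1.845 + 0.615 = 2.46 m (along the plate) below the hinge at the top edge, so the moment about the hinge is M = F × 2.46 = 131.752 × 2.46 = 324.11 kN·m.
A normal force at the bottom, 3.69 m from the hinge, must supply this moment: P = 324.11/3.69 = 87.8347 kN.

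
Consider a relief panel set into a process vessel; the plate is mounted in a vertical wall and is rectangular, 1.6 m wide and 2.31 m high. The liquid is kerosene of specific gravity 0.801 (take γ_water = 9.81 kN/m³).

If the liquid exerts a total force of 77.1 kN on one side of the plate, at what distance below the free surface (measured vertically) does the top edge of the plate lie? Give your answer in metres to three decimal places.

d_top ≈ 1.500 m

γ = 0.801 × 9.81 = 7.85781 kN/m³.
A = 1.6 × 2.31 = 3.696 m².
From F = γ·h_c·A, the centroid depth is h_c = 77.1/(7.85781 × 3.696) = 2.65473 m.
The centroid lies 2.31/2 = 1.155 m below the top edge, so the top edge sits at h_top = 2.65473 − 1.155 = 1.49973 m below the surface.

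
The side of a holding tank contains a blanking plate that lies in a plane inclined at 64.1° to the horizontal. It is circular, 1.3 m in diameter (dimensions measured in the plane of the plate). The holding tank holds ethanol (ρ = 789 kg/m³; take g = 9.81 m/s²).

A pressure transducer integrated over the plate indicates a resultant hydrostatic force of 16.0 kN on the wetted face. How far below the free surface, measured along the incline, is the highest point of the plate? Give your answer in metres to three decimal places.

γ = ρg = 789 × 9.81 / 1000 = 7.74009 kN/m³.
A = π(0.65)² = 1.32732 m².
From F = γ·h_c·A, the centroid depth is h_c = 16.0/(7.74009 × 1.32732) = 1.55739 m.
Let θ = 64.1° be the plate's angle to the horizontal; measure y along the incline from where the plane meets the free surface. Vertical depth h = y·sinθ with sinθ = 0.899558.
Along the incline, y_c = h_c/sinθ = 1.55739/0.899558 = 1.73128 m.
The centroid is at the centre, 0.65 m below the top of the plate, so the highest point sits at y_top = 1.73128 − 0.65 = 1.08128 m along the incline.

y_top ≈ 1.081 m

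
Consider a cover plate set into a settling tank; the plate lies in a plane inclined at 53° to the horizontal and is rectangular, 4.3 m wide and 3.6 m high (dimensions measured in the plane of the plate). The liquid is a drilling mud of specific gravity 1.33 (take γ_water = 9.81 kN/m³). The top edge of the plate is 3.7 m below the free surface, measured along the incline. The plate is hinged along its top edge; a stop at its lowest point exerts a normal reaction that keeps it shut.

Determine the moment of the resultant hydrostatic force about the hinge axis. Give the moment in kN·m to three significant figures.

γ = 1.33 × 9.81 = 13.0473 kN/m³.
Let θ = 53° be the plate's angle to the horizontal; measure y along the incline from where the plane meets the free surface. Vertical depth h = y·sinθ with sinθ = 0.798636.
The centroid lies 3.6/2 = 1.8 m below the top edge, so y_c = 3.7 + 1.8 = 5.5 m and h_c = 5.5 × 0.798636 = 4.3925 m.
A = 4.3 × 3.6 = 15.48 m².
Resultant F = γ·h_c·A = 13.0473 × 4.3925 × 15.48 = 887.163 kN.
I_c = b·h³/12 = 4.3 × 3.6³/12 = 16.7184 m⁴.
Centre of pressure: y_p = y_c + I_c/(y_c·A) = 5.5 + 16.7184/(5.5 × 15.48) = 5.5 + 0.196364 = 5.69636 m along the plane.
The resultant acts 1.8 + 0.196364 = 1.99636 m (along the plate) below the hinge at the top edge, so the moment about the hinge is M = F × 1.99636 = 887.163 × 1.99636 = 1771.1 kN·m.

M ≈ 1770 kN·m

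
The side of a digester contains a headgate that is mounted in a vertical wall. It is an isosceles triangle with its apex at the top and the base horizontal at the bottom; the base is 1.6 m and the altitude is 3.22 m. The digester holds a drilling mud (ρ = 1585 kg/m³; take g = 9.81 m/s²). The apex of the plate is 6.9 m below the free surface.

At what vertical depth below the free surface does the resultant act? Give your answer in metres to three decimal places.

h_p = 9.110 m

γ = ρg = 1585 × 9.81 / 1000 = 15.54885 kN/m³.
With the apex up, the centroid sits 2h/3 = 2 × 3.22/3 = 2.14667 m below the apex, so the centroid depth is h_c = 6.9 + 2.14667 = 9.04667 m.
A = ½ × 1.6 × 3.22 = 2.576 m².
Resultant F = γ·h_c·A = 15.54885 × 9.04667 × 2.576 = 362.354 kN.
I_c = b·h³/36 = 1.6 × 3.22³/36 = 1.48383 m⁴.
Centre of pressure: y_p = y_c + I_c/(y_c·A) = 9.04667 + 1.48383/(9.04667 × 2.576) = 9.04667 + 0.0636722 = 9.11034 m along the plane.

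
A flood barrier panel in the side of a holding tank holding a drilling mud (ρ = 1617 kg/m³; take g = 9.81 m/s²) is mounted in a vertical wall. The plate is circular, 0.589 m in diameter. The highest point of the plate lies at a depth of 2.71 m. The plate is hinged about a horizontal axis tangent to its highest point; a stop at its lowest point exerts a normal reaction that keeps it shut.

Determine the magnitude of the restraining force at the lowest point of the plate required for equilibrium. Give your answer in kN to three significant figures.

γ = ρg = 1617 × 9.81 / 1000 = 15.86277 kN/m³.
The centroid is at the centre, 0.2945 m below the top of the plate, so the centroid depth is h_c = 2.71 + 0.2945 = 3.0045 m.
A = π(0.2945)² = 0.272471 m².
Resultant F = γ·h_c·A = 15.86277 × 3.0045 × 0.272471 = 12.9859 kN.
I_c = πr⁴/4 = π × 0.2945⁴/4 = 0.00590787 m⁴.
Centre of pressure: y_p = y_c + I_c/(y_c·A) = 3.0045 + 0.00590787/(3.0045 × 0.272471) = 3.0045 + 0.0072167 = 3.01172 m along the plane.
The resultant acts 0.2945 + 0.0072167 = 0.301717 m (along the plate) below the hinge at the top edge, so the moment about the hinge is M = F × 0.301717 = 12.9859 × 0.301717 = 3.91807 kN·m.
A normal force at the bottom, 0.589 m from the hinge, must supply this moment: P = 3.91807/0.589 = 6.65207 kN.

P ≈ 6.65 kN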